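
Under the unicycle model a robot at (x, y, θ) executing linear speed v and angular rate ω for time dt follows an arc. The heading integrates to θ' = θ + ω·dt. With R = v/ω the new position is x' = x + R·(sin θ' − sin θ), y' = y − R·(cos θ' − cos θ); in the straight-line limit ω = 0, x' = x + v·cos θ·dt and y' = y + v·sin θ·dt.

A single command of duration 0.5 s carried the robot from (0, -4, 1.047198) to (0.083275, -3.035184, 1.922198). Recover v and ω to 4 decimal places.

Δθ = 1.922198 − 1.047198 = 0.875000
ω = Δθ/dt = 0.875000/0.5 = 1.7500
R = −Δy/(cos θ' − cos θ) = 1.1429
v = R·ω = 1.1429·1.7500 = 2.0000

v = 2.0000, ω = 1.7500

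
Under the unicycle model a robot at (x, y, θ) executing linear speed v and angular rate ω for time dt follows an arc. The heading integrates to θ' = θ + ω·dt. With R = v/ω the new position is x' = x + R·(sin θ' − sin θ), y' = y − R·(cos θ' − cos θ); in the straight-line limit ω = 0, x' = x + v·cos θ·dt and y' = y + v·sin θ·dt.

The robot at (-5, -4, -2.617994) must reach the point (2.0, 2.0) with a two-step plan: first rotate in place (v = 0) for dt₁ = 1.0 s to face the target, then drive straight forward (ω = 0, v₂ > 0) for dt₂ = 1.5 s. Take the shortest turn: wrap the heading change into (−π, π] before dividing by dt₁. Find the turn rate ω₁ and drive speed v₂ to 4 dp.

heading to target = atan2(2−-4, 2−-5) = 0.7086
Δθ = wrap(0.7086 − -2.6180) = -2.9566; ω₁ = Δθ/dt₁ = -2.9566
distance = √((2−-5)² + (2−-4)²) = 9.2195; v₂ = distance/dt₂ = 6.1464

ω₁ = -2.9566, v₂ = 6.1464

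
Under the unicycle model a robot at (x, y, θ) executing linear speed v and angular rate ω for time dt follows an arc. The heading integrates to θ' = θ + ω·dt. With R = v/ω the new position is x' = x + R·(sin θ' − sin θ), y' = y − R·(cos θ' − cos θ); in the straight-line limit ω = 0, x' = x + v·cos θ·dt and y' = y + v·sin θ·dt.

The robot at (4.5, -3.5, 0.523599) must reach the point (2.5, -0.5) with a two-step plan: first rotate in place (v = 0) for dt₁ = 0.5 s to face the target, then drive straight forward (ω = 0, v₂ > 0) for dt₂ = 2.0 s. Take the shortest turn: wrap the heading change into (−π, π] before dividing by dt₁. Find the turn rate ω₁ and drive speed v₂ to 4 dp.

heading to target = atan2(-0.5−-3.5, 2.5−4.5) = 2.1588
Δθ = wrap(2.1588 − 0.5236) = 1.6352; ω₁ = Δθ/dt₁ = 3.2704
distance = √((2.5−4.5)² + (-0.5−-3.5)²) = 3.6056; v₂ = distance/dt₂ = 1.8028

ω₁ = 3.2704, v₂ = 1.8028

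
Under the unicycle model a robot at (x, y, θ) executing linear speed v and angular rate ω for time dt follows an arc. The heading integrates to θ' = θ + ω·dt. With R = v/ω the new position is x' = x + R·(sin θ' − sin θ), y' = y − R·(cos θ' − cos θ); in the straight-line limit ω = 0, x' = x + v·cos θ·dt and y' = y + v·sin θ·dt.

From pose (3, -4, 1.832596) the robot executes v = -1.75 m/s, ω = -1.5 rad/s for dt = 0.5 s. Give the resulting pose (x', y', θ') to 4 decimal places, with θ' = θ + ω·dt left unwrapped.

(2.9035, -4.8492, 1.0826)

θ' = 1.8326 + -1.5·0.5 = 1.0826
R = v/ω = -1.75/-1.5 = 1.1667
x' = 3 + 1.1667·(sin 1.0826 − sin 1.8326) = 2.9035
y' = -4 − 1.1667·(cos 1.0826 − cos 1.8326) = -4.8492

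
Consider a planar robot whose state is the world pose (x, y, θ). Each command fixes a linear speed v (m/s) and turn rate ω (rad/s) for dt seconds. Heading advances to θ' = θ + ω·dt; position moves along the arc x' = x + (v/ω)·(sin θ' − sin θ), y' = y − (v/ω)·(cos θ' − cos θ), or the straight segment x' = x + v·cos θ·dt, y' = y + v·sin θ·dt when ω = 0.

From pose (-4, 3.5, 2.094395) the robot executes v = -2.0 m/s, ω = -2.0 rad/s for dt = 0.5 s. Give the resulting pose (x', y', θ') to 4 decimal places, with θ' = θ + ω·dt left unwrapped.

(-3.9774, 2.5414, 1.0944)

θ' = 2.0944 + -2.0·0.5 = 1.0944
R = v/ω = -2.0/-2.0 = 1.0000
x' = -4 + 1.0000·(sin 1.0944 − sin 2.0944) = -3.9774
y' = 3.5 − 1.0000·(cos 1.0944 − cos 2.0944) = 2.5414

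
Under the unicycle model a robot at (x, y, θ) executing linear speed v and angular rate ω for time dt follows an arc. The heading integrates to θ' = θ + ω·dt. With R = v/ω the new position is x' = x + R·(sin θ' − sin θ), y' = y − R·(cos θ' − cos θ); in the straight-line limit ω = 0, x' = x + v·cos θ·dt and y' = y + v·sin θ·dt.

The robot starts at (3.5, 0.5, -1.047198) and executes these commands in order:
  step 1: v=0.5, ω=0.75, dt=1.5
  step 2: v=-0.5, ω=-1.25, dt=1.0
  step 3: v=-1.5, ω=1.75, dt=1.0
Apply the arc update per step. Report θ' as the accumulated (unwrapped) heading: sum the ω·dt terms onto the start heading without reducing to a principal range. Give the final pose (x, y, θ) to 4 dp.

(2.4713, 0.7975, 0.5778)

step 1: θ'=0.0778 (R=0.6667) → pose (4.1292, 0.1687, 0.0778)
step 2: θ'=-1.1722 (R=0.4000) → pose (3.7294, 0.4122, -1.1722)
step 3: θ'=0.5778 (R=-0.8571) → pose (2.4713, 0.7975, 0.5778)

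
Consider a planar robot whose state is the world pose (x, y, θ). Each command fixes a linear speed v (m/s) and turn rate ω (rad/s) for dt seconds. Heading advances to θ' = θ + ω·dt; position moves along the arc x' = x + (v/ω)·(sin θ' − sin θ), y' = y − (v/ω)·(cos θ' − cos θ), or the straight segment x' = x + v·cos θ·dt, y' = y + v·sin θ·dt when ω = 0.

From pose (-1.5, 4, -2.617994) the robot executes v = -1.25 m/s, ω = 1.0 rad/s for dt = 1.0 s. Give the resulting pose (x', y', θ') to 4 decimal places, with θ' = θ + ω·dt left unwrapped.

(-0.8764, 5.0236, -1.6180)

θ' = -2.6180 + 1.0·1.0 = -1.6180
R = v/ω = -1.25/1.0 = -1.2500
x' = -1.5 + -1.2500·(sin -1.6180 − sin -2.6180) = -0.8764
y' = 4 − -1.2500·(cos -1.6180 − cos -2.6180) = 5.0236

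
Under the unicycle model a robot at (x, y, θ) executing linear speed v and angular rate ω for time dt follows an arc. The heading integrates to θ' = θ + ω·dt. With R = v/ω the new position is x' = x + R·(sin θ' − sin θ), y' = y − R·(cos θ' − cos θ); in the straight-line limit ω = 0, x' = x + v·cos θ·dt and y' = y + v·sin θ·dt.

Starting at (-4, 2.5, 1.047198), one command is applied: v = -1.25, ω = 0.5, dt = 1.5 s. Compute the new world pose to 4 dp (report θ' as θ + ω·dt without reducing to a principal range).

θ' = 1.0472 + 0.5·1.5 = 1.7972
R = v/ω = -1.25/0.5 = -2.5000
x' = -4 + -2.5000·(sin 1.7972 − sin 1.0472) = -4.2711
y' = 2.5 − -2.5000·(cos 1.7972 − cos 1.0472) = 0.6888

(-4.2711, 0.6888, 1.7972)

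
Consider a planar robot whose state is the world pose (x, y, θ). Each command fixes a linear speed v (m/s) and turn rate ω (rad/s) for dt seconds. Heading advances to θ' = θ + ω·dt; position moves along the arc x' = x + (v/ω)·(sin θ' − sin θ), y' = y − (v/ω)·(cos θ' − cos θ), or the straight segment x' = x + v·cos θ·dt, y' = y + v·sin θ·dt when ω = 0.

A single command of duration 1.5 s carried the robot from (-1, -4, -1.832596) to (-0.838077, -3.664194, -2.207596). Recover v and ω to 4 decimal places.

v = -0.2500, ω = -0.2500

Δθ = -2.207596 − -1.832596 = -0.375000
ω = Δθ/dt = -0.375000/1.5 = -0.2500
R = −Δy/(cos θ' − cos θ) = 1.0000
v = R·ω = 1.0000·-0.2500 = -0.2500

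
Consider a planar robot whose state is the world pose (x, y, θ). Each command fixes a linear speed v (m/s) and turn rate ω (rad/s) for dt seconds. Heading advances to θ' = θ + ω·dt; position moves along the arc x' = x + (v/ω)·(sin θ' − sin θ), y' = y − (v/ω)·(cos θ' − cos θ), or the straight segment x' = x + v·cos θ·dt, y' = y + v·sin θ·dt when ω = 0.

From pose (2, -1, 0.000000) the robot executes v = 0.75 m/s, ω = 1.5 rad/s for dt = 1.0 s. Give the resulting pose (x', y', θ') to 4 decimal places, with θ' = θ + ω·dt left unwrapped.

θ' = 0.0000 + 1.5·1.0 = 1.5000
R = v/ω = 0.75/1.5 = 0.5000
x' = 2 + 0.5000·(sin 1.5000 − sin 0.0000) = 2.4987
y' = -1 − 0.5000·(cos 1.5000 − cos 0.0000) = -0.5354

(2.4987, -0.5354, 1.5000)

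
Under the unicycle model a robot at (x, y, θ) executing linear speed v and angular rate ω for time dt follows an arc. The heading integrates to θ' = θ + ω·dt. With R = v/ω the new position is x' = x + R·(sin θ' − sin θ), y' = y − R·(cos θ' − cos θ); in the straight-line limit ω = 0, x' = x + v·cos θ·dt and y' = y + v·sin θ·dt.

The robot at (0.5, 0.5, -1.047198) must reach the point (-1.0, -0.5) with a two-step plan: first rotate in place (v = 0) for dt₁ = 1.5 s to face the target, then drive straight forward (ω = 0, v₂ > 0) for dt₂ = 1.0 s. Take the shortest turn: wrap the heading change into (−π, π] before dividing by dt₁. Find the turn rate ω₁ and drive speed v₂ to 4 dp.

heading to target = atan2(-0.5−0.5, -1−0.5) = -2.5536
Δθ = wrap(-2.5536 − -1.0472) = -1.5064; ω₁ = Δθ/dt₁ = -1.0043
distance = √((-1−0.5)² + (-0.5−0.5)²) = 1.8028; v₂ = distance/dt₂ = 1.8028

ω₁ = -1.0043, v₂ = 1.8028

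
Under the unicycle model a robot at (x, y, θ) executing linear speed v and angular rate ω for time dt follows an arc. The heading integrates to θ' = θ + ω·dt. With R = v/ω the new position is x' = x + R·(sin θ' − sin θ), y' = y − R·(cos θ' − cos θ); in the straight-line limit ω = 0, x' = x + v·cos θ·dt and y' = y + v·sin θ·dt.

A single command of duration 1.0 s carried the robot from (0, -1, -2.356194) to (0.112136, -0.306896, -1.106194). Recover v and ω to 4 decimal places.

v = -0.7500, ω = 1.2500

Δθ = -1.106194 − -2.356194 = 1.250000
ω = Δθ/dt = 1.250000/1.0 = 1.2500
R = −Δy/(cos θ' − cos θ) = -0.6000
v = R·ω = -0.6000·1.2500 = -0.7500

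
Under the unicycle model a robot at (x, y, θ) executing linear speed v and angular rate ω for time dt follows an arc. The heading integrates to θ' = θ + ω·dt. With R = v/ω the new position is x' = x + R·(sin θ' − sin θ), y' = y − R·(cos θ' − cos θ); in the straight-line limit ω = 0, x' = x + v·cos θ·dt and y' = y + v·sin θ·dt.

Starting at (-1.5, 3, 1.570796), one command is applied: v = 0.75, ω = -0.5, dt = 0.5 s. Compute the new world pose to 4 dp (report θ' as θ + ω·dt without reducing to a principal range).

θ' = 1.5708 + -0.5·0.5 = 1.3208
R = v/ω = 0.75/-0.5 = -1.5000
x' = -1.5 + -1.5000·(sin 1.3208 − sin 1.5708) = -1.4534
y' = 3 − -1.5000·(cos 1.3208 − cos 1.5708) = 3.3711

(-1.4534, 3.3711, 1.3208)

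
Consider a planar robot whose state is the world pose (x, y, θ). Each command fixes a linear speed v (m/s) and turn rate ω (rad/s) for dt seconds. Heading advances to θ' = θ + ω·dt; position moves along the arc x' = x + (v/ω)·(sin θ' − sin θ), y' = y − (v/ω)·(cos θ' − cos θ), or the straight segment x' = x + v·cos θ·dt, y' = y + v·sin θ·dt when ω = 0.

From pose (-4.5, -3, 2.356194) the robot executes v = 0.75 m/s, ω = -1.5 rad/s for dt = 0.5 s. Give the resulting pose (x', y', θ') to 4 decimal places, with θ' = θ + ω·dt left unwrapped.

θ' = 2.3562 + -1.5·0.5 = 1.6062
R = v/ω = 0.75/-1.5 = -0.5000
x' = -4.5 + -0.5000·(sin 1.6062 − sin 2.3562) = -4.6461
y' = -3 − -0.5000·(cos 1.6062 − cos 2.3562) = -2.6641

(-4.6461, -2.6641, 1.6062)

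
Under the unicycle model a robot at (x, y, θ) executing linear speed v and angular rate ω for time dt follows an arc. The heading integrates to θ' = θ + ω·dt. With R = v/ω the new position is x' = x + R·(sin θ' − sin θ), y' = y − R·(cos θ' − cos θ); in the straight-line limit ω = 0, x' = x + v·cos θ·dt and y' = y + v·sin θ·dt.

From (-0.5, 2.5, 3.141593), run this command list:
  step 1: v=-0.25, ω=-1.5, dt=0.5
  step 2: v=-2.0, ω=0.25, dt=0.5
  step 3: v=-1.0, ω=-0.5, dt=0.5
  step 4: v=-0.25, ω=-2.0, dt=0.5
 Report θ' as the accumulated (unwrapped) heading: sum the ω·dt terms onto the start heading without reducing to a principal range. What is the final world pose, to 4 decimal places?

step 1: θ'=2.3916 (R=0.1667) → pose (-0.3864, 2.4553, 2.3916)
step 2: θ'=2.5166 (R=-8.0000) → pose (0.3859, 1.8211, 2.5166)
step 3: θ'=2.2666 (R=2.0000) → pose (0.7508, 1.4812, 2.2666)
step 4: θ'=1.2666 (R=0.1250) → pose (0.7741, 1.3636, 1.2666)

(0.7741, 1.3636, 1.2666)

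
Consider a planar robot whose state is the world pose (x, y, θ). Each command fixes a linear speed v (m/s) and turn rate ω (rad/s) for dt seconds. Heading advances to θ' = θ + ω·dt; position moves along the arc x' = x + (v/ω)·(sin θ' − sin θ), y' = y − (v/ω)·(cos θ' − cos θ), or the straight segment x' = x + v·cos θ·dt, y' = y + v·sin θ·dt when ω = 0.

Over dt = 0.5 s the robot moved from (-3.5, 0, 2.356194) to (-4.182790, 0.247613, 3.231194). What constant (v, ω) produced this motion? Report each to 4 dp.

Δθ = 3.231194 − 2.356194 = 0.875000
ω = Δθ/dt = 0.875000/0.5 = 1.7500
R = Δx/(sin θ' − sin θ) = 0.8571
v = R·ω = 0.8571·1.7500 = 1.5000

v = 1.5000, ω = 1.7500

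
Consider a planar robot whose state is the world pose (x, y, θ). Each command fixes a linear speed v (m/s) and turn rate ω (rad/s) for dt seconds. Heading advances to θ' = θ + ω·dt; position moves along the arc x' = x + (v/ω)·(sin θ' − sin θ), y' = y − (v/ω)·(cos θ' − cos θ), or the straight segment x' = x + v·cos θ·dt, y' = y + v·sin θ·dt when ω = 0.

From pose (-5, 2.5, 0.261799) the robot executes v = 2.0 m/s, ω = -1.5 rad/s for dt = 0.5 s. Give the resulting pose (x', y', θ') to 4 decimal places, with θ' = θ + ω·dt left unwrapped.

θ' = 0.2618 + -1.5·0.5 = -0.4882
R = v/ω = 2.0/-1.5 = -1.3333
x' = -5 + -1.3333·(sin -0.4882 − sin 0.2618) = -4.0295
y' = 2.5 − -1.3333·(cos -0.4882 − cos 0.2618) = 2.3897

(-4.0295, 2.3897, -0.4882)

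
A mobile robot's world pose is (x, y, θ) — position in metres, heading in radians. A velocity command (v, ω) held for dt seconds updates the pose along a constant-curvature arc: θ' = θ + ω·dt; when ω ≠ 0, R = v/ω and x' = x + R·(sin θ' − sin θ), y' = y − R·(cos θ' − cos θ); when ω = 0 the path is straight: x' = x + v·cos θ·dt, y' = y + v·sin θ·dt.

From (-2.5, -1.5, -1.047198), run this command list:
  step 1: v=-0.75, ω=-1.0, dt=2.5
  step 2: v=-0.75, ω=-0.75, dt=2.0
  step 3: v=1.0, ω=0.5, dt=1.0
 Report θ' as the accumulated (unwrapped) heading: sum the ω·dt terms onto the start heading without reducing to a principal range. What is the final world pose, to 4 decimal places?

step 1: θ'=-3.5472 (R=0.7500) → pose (-1.5545, -0.4359, -3.5472)
step 2: θ'=-5.0472 (R=1.0000) → pose (-1.0047, -1.6833, -5.0472)
step 3: θ'=-4.5472 (R=2.0000) → pose (-0.9208, -0.6972, -4.5472)

(-0.9208, -0.6972, -4.5472)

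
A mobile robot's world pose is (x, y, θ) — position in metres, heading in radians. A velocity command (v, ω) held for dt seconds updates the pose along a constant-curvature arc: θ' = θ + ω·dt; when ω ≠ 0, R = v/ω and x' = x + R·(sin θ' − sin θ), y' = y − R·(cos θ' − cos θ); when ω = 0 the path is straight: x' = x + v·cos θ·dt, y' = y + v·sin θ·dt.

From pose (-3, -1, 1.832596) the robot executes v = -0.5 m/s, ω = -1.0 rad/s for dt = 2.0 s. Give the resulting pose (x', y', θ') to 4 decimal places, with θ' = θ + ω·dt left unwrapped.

(-3.5663, -1.6224, -0.1674)

θ' = 1.8326 + -1.0·2.0 = -0.1674
R = v/ω = -0.5/-1.0 = 0.5000
x' = -3 + 0.5000·(sin -0.1674 − sin 1.8326) = -3.5663
y' = -1 − 0.5000·(cos -0.1674 − cos 1.8326) = -1.6224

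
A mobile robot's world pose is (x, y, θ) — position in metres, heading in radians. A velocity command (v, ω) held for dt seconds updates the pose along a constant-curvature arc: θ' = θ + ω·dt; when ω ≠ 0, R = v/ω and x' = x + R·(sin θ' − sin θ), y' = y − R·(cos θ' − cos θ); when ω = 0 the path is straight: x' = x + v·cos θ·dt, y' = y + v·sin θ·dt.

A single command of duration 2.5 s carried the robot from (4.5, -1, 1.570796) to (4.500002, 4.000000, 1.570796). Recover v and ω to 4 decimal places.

v = 2.0000, ω = 0.0000

Δθ = 1.570796 − 1.570796 = 0.000000
ω = Δθ/dt = 0.000000/2.5 = 0.0000
ω = 0 → v = (Δx·cos θ + Δy·sin θ)/dt = 2.0000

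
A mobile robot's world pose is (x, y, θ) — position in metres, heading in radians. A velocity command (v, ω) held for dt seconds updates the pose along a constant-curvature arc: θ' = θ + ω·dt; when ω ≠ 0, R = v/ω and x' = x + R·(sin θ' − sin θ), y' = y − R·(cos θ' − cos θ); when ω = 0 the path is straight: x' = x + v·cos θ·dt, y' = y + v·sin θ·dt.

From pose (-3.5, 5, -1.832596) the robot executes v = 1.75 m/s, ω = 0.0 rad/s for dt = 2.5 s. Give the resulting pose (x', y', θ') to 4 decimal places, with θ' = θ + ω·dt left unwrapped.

θ' = -1.8326 + 0.0·2.5 = -1.8326
ω = 0 → straight: x' = -3.5 + 1.75·cos(-1.8326)·2.5 = -4.6323
y' = 5 + 1.75·sin(-1.8326)·2.5 = 0.7741

(-4.6323, 0.7741, -1.8326)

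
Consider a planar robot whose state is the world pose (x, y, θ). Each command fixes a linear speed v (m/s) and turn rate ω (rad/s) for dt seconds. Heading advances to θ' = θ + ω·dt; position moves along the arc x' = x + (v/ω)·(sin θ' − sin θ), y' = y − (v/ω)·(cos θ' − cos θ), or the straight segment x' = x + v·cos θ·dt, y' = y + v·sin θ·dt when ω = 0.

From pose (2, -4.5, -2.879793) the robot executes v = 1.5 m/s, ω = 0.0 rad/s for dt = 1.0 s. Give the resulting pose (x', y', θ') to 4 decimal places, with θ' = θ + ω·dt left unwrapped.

θ' = -2.8798 + 0.0·1.0 = -2.8798
ω = 0 → straight: x' = 2 + 1.5·cos(-2.8798)·1.0 = 0.5511
y' = -4.5 + 1.5·sin(-2.8798)·1.0 = -4.8882

(0.5511, -4.8882, -2.8798)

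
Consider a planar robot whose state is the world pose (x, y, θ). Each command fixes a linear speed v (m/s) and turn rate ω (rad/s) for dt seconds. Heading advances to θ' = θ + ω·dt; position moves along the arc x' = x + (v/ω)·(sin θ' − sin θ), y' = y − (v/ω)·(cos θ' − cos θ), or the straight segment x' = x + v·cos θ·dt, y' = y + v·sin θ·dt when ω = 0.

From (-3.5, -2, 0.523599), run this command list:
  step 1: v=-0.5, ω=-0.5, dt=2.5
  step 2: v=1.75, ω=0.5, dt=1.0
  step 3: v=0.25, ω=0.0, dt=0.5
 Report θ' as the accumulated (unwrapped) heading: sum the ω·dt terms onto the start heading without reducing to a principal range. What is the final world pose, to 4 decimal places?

(-3.0034, -2.7038, -0.2264)

step 1: θ'=-0.7264 (R=1.0000) → pose (-4.6642, -1.8815, -0.7264)
step 2: θ'=-0.2264 (R=3.5000) → pose (-3.1252, -2.6757, -0.2264)
step 3: θ'=-0.2264 (straight) → pose (-3.0034, -2.7038, -0.2264)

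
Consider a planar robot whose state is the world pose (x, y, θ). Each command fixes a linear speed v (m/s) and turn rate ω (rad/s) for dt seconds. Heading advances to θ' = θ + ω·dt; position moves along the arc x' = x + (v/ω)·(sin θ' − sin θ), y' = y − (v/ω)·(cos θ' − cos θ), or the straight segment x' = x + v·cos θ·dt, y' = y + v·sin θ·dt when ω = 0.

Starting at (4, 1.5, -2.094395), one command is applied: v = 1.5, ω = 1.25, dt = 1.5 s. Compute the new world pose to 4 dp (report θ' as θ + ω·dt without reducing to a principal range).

(4.7781, -0.2712, -0.2194)

θ' = -2.0944 + 1.25·1.5 = -0.2194
R = v/ω = 1.5/1.25 = 1.2000
x' = 4 + 1.2000·(sin -0.2194 − sin -2.0944) = 4.7781
y' = 1.5 − 1.2000·(cos -0.2194 − cos -2.0944) = -0.2712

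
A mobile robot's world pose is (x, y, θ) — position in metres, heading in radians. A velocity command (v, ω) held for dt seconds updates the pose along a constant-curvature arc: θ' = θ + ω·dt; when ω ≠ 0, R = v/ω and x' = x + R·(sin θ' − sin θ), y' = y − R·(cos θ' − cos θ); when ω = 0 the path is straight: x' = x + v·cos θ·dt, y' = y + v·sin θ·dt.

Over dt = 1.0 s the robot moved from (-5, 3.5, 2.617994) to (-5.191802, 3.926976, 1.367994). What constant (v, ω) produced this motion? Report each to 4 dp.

Δθ = 1.367994 − 2.617994 = -1.250000
ω = Δθ/dt = -1.250000/1.0 = -1.2500
R = −Δy/(cos θ' − cos θ) = -0.4000
v = R·ω = -0.4000·-1.2500 = 0.5000

v = 0.5000, ω = -1.2500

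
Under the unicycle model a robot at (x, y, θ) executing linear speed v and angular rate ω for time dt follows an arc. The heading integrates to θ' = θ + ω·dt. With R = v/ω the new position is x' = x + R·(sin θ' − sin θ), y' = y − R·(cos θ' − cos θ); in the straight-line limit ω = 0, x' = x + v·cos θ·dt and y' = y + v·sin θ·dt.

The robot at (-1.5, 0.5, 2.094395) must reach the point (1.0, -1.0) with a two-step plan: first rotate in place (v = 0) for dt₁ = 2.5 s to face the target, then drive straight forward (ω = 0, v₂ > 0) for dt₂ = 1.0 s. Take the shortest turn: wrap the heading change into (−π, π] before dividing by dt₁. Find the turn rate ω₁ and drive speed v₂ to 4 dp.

heading to target = atan2(-1−0.5, 1−-1.5) = -0.5404
Δθ = wrap(-0.5404 − 2.0944) = -2.6348; ω₁ = Δθ/dt₁ = -1.0539
distance = √((1−-1.5)² + (-1−0.5)²) = 2.9155; v₂ = distance/dt₂ = 2.9155

ω₁ = -1.0539, v₂ = 2.9155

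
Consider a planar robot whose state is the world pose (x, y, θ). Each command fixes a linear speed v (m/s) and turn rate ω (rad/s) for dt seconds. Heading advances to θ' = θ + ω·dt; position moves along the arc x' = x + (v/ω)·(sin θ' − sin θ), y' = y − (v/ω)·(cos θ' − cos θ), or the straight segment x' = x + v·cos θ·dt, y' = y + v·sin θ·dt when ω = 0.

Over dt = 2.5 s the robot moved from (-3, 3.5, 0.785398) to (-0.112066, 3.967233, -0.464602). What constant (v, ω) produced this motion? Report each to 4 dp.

Δθ = -0.464602 − 0.785398 = -1.250000
ω = Δθ/dt = -1.250000/2.5 = -0.5000
R = Δx/(sin θ' − sin θ) = -2.5000
v = R·ω = -2.5000·-0.5000 = 1.2500

v = 1.2500, ω = -0.5000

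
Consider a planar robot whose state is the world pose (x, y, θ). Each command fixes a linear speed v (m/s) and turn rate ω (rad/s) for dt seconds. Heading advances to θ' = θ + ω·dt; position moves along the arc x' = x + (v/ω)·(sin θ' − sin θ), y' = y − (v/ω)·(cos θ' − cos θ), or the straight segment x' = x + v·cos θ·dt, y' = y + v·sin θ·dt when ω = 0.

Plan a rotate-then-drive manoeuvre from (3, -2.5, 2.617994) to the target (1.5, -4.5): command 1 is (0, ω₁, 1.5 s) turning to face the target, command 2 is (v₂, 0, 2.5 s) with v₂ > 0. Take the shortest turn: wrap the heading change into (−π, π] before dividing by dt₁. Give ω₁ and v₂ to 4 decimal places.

heading to target = atan2(-4.5−-2.5, 1.5−3) = -2.2143
Δθ = wrap(-2.2143 − 2.6180) = 1.4509; ω₁ = Δθ/dt₁ = 0.9673
distance = √((1.5−3)² + (-4.5−-2.5)²) = 2.5000; v₂ = distance/dt₂ = 1.0000

ω₁ = 0.9673, v₂ = 1.0000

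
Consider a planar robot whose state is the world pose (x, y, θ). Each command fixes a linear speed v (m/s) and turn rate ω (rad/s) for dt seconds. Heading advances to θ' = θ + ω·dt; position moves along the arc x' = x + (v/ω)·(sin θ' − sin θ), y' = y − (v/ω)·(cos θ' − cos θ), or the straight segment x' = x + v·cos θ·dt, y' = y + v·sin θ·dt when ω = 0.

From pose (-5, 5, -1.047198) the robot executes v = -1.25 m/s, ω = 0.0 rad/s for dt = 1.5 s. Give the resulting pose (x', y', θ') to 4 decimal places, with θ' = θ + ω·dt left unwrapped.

(-5.9375, 6.6238, -1.0472)

θ' = -1.0472 + 0.0·1.5 = -1.0472
ω = 0 → straight: x' = -5 + -1.25·cos(-1.0472)·1.5 = -5.9375
y' = 5 + -1.25·sin(-1.0472)·1.5 = 6.6238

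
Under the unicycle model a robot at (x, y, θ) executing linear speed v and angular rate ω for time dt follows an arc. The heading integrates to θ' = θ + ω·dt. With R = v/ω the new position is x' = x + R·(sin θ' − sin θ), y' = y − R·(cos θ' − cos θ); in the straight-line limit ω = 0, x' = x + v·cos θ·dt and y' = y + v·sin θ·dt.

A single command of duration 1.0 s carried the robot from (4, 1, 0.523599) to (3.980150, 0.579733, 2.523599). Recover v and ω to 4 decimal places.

v = -0.5000, ω = 2.0000

Δθ = 2.523599 − 0.523599 = 2.000000
ω = Δθ/dt = 2.000000/1.0 = 2.0000
R = −Δy/(cos θ' − cos θ) = -0.2500
v = R·ω = -0.2500·2.0000 = -0.5000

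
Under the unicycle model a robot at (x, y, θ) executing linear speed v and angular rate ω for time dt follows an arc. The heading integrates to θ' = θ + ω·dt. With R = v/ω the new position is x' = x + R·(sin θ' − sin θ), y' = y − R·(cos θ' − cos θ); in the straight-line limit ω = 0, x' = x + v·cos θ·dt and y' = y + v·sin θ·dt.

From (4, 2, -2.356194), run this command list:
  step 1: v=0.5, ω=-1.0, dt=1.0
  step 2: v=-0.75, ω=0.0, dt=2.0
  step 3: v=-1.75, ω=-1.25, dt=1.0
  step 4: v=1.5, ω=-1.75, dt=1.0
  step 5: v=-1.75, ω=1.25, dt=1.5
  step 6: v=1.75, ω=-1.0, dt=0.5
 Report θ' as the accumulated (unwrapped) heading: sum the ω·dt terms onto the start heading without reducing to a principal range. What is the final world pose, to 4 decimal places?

(5.5658, 0.4205, -4.9812)

step 1: θ'=-3.3562 (R=-0.5000) → pose (3.5400, 1.8650, -3.3562)
step 2: θ'=-3.3562 (straight) → pose (5.0056, 1.5456, -3.3562)
step 3: θ'=-4.6062 (R=1.4000) → pose (6.0995, 0.3261, -4.6062)
step 4: θ'=-6.3562 (R=-0.8571) → pose (7.0144, 1.2718, -6.3562)
step 5: θ'=-4.4812 (R=-1.4000) → pose (5.5495, -0.4453, -4.4812)
step 6: θ'=-4.9812 (R=-1.7500) → pose (5.5658, 0.4205, -4.9812)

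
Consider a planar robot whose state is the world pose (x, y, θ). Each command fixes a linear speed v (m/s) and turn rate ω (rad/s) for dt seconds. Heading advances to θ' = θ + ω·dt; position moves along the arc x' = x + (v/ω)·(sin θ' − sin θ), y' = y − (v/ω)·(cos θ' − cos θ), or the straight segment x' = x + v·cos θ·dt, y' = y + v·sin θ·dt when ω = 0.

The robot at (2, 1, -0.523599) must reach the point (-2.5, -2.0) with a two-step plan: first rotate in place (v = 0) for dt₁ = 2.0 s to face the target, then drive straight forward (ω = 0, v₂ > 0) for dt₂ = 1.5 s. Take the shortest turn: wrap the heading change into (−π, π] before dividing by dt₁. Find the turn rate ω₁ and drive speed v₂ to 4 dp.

ω₁ = -1.0150, v₂ = 3.6056

heading to target = atan2(-2−1, -2.5−2) = -2.5536
Δθ = wrap(-2.5536 − -0.5236) = -2.0300; ω₁ = Δθ/dt₁ = -1.0150
distance = √((-2.5−2)² + (-2−1)²) = 5.4083; v₂ = distance/dt₂ = 3.6056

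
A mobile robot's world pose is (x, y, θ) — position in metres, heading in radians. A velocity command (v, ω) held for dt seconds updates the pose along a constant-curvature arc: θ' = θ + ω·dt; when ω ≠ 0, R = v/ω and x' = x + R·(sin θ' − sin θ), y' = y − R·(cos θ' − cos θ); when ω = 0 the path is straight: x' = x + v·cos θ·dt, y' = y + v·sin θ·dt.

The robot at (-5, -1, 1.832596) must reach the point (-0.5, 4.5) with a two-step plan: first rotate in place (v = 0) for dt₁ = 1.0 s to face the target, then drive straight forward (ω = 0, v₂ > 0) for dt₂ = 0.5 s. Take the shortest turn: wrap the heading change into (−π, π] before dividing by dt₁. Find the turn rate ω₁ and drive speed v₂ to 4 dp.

ω₁ = -0.9475, v₂ = 14.2127

heading to target = atan2(4.5−-1, -0.5−-5) = 0.8851
Δθ = wrap(0.8851 − 1.8326) = -0.9475; ω₁ = Δθ/dt₁ = -0.9475
distance = √((-0.5−-5)² + (4.5−-1)²) = 7.1063; v₂ = distance/dt₂ = 14.2127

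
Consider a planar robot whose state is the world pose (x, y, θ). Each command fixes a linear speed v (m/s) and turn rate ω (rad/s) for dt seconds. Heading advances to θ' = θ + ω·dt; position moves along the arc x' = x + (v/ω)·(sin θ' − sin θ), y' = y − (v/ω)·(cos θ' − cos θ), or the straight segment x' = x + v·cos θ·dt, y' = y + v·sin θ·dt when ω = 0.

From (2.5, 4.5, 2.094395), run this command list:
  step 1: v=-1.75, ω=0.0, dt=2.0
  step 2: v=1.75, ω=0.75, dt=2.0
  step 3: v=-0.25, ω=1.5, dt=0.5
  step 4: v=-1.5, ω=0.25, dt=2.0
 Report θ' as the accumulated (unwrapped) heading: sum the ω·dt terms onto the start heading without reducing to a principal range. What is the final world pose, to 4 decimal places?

(1.6406, 5.4386, 4.8444)

step 1: θ'=2.0944 (straight) → pose (4.2500, 1.4689, 2.0944)
step 2: θ'=3.5944 (R=2.3333) → pose (1.2085, 2.4004, 3.5944)
step 3: θ'=4.3444 (R=-0.1667) → pose (1.2911, 2.4903, 4.3444)
step 4: θ'=4.8444 (R=-6.0000) → pose (1.6406, 5.4386, 4.8444)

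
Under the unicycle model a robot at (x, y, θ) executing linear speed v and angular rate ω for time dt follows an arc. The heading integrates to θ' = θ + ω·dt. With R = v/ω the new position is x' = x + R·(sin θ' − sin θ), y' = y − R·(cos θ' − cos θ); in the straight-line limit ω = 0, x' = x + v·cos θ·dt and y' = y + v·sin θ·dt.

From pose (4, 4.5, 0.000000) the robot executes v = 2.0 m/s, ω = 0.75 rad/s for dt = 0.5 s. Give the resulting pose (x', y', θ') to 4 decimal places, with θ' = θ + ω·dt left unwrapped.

θ' = 0.0000 + 0.75·0.5 = 0.3750
R = v/ω = 2.0/0.75 = 2.6667
x' = 4 + 2.6667·(sin 0.3750 − sin 0.0000) = 4.9767
y' = 4.5 − 2.6667·(cos 0.3750 − cos 0.0000) = 4.6853

(4.9767, 4.6853, 0.3750)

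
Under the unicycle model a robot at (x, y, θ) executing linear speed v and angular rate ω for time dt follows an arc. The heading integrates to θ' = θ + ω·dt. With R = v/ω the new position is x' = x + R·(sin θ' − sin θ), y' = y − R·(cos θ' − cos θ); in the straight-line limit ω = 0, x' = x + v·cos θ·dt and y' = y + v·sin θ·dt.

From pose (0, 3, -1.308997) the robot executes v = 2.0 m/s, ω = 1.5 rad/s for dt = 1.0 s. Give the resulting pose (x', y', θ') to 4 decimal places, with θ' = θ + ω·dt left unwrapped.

(1.5410, 2.0360, 0.1910)

θ' = -1.3090 + 1.5·1.0 = 0.1910
R = v/ω = 2.0/1.5 = 1.3333
x' = 0 + 1.3333·(sin 0.1910 − sin -1.3090) = 1.5410
y' = 3 − 1.3333·(cos 0.1910 − cos -1.3090) = 2.0360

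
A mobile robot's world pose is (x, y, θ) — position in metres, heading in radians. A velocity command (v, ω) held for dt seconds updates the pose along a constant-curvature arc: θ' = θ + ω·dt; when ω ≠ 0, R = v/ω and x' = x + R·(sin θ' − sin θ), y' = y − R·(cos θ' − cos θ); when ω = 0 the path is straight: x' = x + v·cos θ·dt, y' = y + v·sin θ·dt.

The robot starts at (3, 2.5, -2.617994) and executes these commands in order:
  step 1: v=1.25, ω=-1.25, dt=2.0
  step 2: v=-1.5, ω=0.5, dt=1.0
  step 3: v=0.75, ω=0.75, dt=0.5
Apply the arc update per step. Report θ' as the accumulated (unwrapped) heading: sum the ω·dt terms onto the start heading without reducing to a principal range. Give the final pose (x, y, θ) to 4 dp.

(1.2474, 2.6522, -4.2430)

step 1: θ'=-5.1180 (R=-1.0000) → pose (1.5811, 3.7606, -5.1180)
step 2: θ'=-4.6180 (R=-3.0000) → pose (1.3511, 2.2941, -4.6180)
step 3: θ'=-4.2430 (R=1.0000) → pose (1.2474, 2.6522, -4.2430)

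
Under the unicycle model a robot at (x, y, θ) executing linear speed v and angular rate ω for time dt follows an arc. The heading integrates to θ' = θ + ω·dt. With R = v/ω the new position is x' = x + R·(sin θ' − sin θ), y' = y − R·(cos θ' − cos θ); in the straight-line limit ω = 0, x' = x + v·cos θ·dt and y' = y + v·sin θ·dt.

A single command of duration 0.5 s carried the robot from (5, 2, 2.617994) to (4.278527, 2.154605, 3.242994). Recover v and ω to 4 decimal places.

v = 1.5000, ω = 1.2500

Δθ = 3.242994 − 2.617994 = 0.625000
ω = Δθ/dt = 0.625000/0.5 = 1.2500
R = Δx/(sin θ' − sin θ) = 1.2000
v = R·ω = 1.2000·1.2500 = 1.5000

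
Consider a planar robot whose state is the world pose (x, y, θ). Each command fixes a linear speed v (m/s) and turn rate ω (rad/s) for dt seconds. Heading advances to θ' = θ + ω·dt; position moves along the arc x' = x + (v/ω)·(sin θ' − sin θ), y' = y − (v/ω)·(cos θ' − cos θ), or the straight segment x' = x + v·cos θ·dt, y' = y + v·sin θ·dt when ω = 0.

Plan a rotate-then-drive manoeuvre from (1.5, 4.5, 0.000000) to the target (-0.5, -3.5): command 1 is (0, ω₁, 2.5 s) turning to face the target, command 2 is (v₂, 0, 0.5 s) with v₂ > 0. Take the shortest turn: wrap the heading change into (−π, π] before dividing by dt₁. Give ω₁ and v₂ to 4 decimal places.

ω₁ = -0.7263, v₂ = 16.4924

heading to target = atan2(-3.5−4.5, -0.5−1.5) = -1.8158
Δθ = wrap(-1.8158 − 0.0000) = -1.8158; ω₁ = Δθ/dt₁ = -0.7263
distance = √((-0.5−1.5)² + (-3.5−4.5)²) = 8.2462; v₂ = distance/dt₂ = 16.4924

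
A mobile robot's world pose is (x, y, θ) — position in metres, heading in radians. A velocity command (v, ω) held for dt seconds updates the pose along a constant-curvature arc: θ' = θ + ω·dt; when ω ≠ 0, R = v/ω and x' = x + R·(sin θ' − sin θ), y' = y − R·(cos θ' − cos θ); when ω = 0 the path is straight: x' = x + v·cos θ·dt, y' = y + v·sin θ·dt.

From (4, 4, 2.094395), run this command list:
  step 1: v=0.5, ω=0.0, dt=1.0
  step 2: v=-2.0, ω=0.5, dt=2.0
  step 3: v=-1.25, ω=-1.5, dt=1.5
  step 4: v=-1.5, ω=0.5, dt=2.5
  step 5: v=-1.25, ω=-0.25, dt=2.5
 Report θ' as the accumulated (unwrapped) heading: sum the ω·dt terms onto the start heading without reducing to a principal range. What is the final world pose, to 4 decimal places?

(7.8979, -5.4471, 1.4694)

step 1: θ'=2.0944 (straight) → pose (3.7500, 4.4330, 2.0944)
step 2: θ'=3.0944 (R=-4.0000) → pose (7.0254, 2.4375, 3.0944)
step 3: θ'=0.8444 (R=0.8333) → pose (7.6090, 1.0516, 0.8444)
step 4: θ'=2.0944 (R=-3.0000) → pose (7.2537, -2.4410, 2.0944)
step 5: θ'=1.4694 (R=5.0000) → pose (7.8979, -5.4471, 1.4694)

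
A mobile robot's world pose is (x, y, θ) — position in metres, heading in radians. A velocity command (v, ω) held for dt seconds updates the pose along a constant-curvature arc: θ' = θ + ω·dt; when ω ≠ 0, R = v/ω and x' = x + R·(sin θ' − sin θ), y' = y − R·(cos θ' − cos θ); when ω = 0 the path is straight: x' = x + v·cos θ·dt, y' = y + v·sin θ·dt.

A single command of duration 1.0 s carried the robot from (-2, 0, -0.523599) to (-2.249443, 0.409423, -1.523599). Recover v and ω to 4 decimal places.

v = -0.5000, ω = -1.0000

Δθ = -1.523599 − -0.523599 = -1.000000
ω = Δθ/dt = -1.000000/1.0 = -1.0000
R = −Δy/(cos θ' − cos θ) = 0.5000
v = R·ω = 0.5000·-1.0000 = -0.5000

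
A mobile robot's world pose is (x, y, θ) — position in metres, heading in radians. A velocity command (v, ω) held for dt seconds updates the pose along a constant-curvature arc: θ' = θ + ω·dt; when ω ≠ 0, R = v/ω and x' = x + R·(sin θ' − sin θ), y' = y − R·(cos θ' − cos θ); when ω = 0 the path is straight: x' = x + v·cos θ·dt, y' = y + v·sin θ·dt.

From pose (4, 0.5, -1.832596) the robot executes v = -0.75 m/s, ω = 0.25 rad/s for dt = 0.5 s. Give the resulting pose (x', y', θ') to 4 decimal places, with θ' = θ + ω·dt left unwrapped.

(4.0742, 0.8673, -1.7076)

θ' = -1.8326 + 0.25·0.5 = -1.7076
R = v/ω = -0.75/0.25 = -3.0000
x' = 4 + -3.0000·(sin -1.7076 − sin -1.8326) = 4.0742
y' = 0.5 − -3.0000·(cos -1.7076 − cos -1.8326) = 0.8673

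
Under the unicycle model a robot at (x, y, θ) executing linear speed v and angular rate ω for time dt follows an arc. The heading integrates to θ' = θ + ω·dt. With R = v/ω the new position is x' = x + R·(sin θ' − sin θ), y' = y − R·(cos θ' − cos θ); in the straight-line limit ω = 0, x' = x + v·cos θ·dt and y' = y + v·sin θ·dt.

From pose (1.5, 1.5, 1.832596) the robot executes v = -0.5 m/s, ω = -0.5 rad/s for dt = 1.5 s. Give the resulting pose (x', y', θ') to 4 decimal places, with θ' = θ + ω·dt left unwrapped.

θ' = 1.8326 + -0.5·1.5 = 1.0826
R = v/ω = -0.5/-0.5 = 1.0000
x' = 1.5 + 1.0000·(sin 1.0826 − sin 1.8326) = 1.4173
y' = 1.5 − 1.0000·(cos 1.0826 − cos 1.8326) = 0.7721

(1.4173, 0.7721, 1.0826)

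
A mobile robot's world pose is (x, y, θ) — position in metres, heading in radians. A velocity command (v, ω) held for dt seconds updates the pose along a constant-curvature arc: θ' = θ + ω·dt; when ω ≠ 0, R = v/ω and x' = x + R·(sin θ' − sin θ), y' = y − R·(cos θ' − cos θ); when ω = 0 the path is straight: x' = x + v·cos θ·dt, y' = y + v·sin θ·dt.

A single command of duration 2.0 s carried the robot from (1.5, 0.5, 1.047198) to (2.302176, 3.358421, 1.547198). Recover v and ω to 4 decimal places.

Δθ = 1.547198 − 1.047198 = 0.500000
ω = Δθ/dt = 0.500000/2.0 = 0.2500
R = −Δy/(cos θ' − cos θ) = 6.0000
v = R·ω = 6.0000·0.2500 = 1.5000

v = 1.5000, ω = 0.2500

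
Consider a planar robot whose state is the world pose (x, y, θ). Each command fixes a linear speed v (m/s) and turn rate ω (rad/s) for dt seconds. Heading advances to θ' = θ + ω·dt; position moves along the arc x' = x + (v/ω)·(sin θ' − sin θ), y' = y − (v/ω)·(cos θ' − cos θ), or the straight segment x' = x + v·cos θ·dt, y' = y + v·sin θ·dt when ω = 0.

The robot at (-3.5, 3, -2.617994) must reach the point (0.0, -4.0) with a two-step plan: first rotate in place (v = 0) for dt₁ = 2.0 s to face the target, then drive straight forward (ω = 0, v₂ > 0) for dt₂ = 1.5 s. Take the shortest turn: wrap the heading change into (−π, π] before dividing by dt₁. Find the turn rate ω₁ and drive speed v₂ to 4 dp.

ω₁ = 0.7554, v₂ = 5.2175

heading to target = atan2(-4−3, 0−-3.5) = -1.1071
Δθ = wrap(-1.1071 − -2.6180) = 1.5108; ω₁ = Δθ/dt₁ = 0.7554
distance = √((0−-3.5)² + (-4−3)²) = 7.8262; v₂ = distance/dt₂ = 5.2175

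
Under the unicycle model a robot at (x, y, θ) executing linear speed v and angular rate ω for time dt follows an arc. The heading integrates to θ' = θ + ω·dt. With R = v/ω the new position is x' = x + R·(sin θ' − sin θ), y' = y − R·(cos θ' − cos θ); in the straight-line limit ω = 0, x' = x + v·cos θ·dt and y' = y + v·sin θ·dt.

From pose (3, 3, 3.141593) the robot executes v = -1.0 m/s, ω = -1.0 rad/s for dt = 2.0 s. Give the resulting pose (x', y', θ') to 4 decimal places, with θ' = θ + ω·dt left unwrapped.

(3.9093, 1.5839, 1.1416)

θ' = 3.1416 + -1.0·2.0 = 1.1416
R = v/ω = -1.0/-1.0 = 1.0000
x' = 3 + 1.0000·(sin 1.1416 − sin 3.1416) = 3.9093
y' = 3 − 1.0000·(cos 1.1416 − cos 3.1416) = 1.5839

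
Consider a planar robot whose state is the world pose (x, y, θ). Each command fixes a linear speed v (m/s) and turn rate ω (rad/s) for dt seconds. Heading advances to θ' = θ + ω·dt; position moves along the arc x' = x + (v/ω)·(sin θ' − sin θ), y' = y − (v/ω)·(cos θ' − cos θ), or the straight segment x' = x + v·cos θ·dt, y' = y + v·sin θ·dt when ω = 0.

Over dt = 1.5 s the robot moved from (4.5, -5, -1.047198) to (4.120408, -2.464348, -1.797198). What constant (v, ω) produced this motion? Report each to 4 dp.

v = -1.7500, ω = -0.5000

Δθ = -1.797198 − -1.047198 = -0.750000
ω = Δθ/dt = -0.750000/1.5 = -0.5000
R = −Δy/(cos θ' − cos θ) = 3.5000
v = R·ω = 3.5000·-0.5000 = -1.7500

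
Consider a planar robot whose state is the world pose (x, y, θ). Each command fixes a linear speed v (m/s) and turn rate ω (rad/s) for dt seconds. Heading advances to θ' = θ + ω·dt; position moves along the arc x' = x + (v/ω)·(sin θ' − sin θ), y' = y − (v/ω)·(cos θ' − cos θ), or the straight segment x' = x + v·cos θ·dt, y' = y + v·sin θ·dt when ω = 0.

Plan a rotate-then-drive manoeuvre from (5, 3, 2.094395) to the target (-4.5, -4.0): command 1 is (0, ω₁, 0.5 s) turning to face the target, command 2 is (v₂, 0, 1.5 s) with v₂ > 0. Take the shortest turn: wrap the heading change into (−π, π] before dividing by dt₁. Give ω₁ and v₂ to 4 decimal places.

ω₁ = 3.3644, v₂ = 7.8669

heading to target = atan2(-4−3, -4.5−5) = -2.5066
Δθ = wrap(-2.5066 − 2.0944) = 1.6822; ω₁ = Δθ/dt₁ = 3.3644
distance = √((-4.5−5)² + (-4−3)²) = 11.8004; v₂ = distance/dt₂ = 7.8669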